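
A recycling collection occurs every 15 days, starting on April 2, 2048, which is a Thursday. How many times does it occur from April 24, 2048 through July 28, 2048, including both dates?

Occurrences land 15·i days after April 2, 2048 for i = 0, 1, 2, …
April 24, 2048 is 22 days after the start; 22 ÷ 15 = 1 remainder 7; since the remainder is 7, round up to i = 2. First occurrence in the window: #3 on May 2, 2048 (2×15 = 30 days in).
July 28, 2048 is 117 days after the start; 117 ÷ 15 = 7 remainder 12. Last occurrence in the window: #8 on July 16, 2048.
Occurrences #3 through #8: 6 in total.

6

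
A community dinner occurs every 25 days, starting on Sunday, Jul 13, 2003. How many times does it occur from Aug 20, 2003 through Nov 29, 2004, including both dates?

Occurrences land 25·i days after Jul 13, 2003 for i = 0, 1, 2, …
Aug 20, 2003 is 38 days after the start; 38 ÷ 25 = 1 remainder 13; since the remainder is 13, round up to i = 2. First occurrence in the window: #3 on Sep 1, 2003 (2×25 = 50 days in).
Nov 29, 2004 is 505 days after the start; 505 ÷ 25 = 20 remainder 5. Last occurrence in the window: #21 on Nov 24, 2004.
Occurrences #3 through #21: 19 in total.

19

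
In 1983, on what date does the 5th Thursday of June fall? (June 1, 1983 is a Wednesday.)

June 1983 begins on a Wednesday, so the first Thursday is June 2 (1 day later).
The 5th Thursday is 4 weeks later: 2 + 28 = 30.

30 June 1983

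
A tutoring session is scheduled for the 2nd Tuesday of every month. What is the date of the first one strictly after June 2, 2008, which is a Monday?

June 10, 2008

June 2008 starts on a Sunday; its first Tuesday is the 3rd, so the 2nd Tuesday is the 10th — June 10, 2008.
June 10, 2008 is after June 2, 2008, so that is the next one.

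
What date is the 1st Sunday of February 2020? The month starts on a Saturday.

February 2020 begins on a Saturday, so the first Sunday is February 2 (1 day later).

2020-02-02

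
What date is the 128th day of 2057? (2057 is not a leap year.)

May 8, 2057

Jan has 31 days (128 − 31 = 97 remain).
Feb has 28 days (97 − 28 = 69 remain).
Mar has 31 days (69 − 31 = 38 remain).
Apr has 30 days (38 − 30 = 8 remain).
8 into May → May 8.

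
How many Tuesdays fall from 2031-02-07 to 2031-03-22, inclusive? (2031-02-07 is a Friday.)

2031-02-07 is a Friday; the first Tuesday on or after it is 2031-02-11 (4 days later).
From 2031-02-11 to 2031-03-22: 17 + 22 = 39 days (rest of February, March).
39 ÷ 7 = 5 full weeks with remainder 4, so 5 more Tuesdays after the first → 6.

6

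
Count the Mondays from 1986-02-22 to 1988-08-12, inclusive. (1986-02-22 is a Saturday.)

1986-02-22 is a Saturday; the first Monday on or after it is 1986-02-24 (2 days later).
From 1986-02-24 to 1988-08-12: 310 + 365 + 225 = 900 days (rest of 1986, 1987, to 1988-08-12 in 1988).
900 ÷ 7 = 128 full weeks with remainder 4, so 128 more Mondays after the first → 129.

129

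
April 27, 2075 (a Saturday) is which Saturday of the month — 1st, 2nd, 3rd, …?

4th

Day 27 falls in week ⌈27/7⌉ of the month.
Days 1–7 hold the 1st Saturday, 8–14 the 2nd, 15–21 the 3rd, 22–28 the 4th, 29–31 the 5th.
27 is in the range for the 4th.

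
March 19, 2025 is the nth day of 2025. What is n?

Days in months before March: 31 + 28 = 59.
Plus 19 days into March → day 78.

78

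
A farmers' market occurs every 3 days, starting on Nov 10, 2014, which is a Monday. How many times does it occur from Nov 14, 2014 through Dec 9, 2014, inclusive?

8

Occurrences land 3·i days after Nov 10, 2014 for i = 0, 1, 2, …
Nov 14, 2014 is 4 days after the start; 4 ÷ 3 = 1 remainder 1; since the remainder is 1, round up to i = 2. First occurrence in the window: #3 on Nov 16, 2014 (2×3 = 6 days in).
Dec 9, 2014 is 29 days after the start; 29 ÷ 3 = 9 remainder 2. Last occurrence in the window: #10 on Dec 7, 2014.
Occurrences #3 through #10: 8 in total.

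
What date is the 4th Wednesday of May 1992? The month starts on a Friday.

May 27, 1992

May 1992 begins on a Friday, so the first Wednesday is May 6 (5 days later).
The 4th Wednesday is 3 weeks later: 6 + 21 = 27.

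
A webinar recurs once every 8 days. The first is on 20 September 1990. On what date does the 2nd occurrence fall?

28 September 1990

The 2nd occurrence is 1 interval after the first: 1 × 8 = 8 days after 20 September 1990.
8 days later is 28 September 1990.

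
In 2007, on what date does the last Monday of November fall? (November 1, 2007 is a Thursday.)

November 2007 begins on a Thursday, so the first Monday is November 5 (4 days later).
November 2007 has 30 days. Adding weeks: 5, 12, 19, 26 — the last one ≤ 30 is the 26th.

26 November 2007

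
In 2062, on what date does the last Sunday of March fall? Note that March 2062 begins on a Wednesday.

March 26, 2062

March 2062 begins on a Wednesday, so the first Sunday is March 5 (4 days later).
March 2062 has 31 days. Adding weeks: 5, 12, 19, 26 — the last one ≤ 31 is the 26th.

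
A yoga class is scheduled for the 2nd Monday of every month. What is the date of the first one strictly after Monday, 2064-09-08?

2064-10-13

September 2064 starts on a Monday; its first Monday is the 1st, so the 2nd Monday is the 8th — 2064-09-08.
That is not after 2064-09-08, so look at October 2064.
October 2064 starts on a Wednesday; its first Monday is the 6th, so the 2nd Monday is the 13th — 2064-10-13.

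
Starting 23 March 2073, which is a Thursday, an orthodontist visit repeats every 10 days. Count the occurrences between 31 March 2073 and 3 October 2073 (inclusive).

19

Occurrences land 10·i days after 23 March 2073 for i = 0, 1, 2, …
31 March 2073 is 8 days after the start; 8 ÷ 10 = 0 remainder 8; since the remainder is 8, round up to i = 1. First occurrence in the window: #2 on 2 April 2073 (1×10 = 10 days in).
3 October 2073 is 194 days after the start; 194 ÷ 10 = 19 remainder 4. Last occurrence in the window: #20 on 29 September 2073.
Occurrences #2 through #20: 19 in total.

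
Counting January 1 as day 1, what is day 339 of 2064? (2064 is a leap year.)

Jan has 31 days (339 − 31 = 308 remain).
Feb has 29 days (308 − 29 = 279 remain).
Mar has 31 days (279 − 31 = 248 remain).
Apr has 30 days (248 − 30 = 218 remain).
May has 31 days (218 − 31 = 187 remain).
Jun has 30 days (187 − 30 = 157 remain).
Jul has 31 days (157 − 31 = 126 remain).
Aug has 31 days (126 − 31 = 95 remain).
Sep has 30 days (95 − 30 = 65 remain).
Oct has 31 days (65 − 31 = 34 remain).
Nov has 30 days (34 − 30 = 4 remain).
4 into Dec → Dec 4.

Dec 4, 2064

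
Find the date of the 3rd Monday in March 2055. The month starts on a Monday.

15 March 2055

March 2055 begins on a Monday, so the first Monday is March 1.
The 3rd Monday is 2 weeks later: 1 + 14 = 15.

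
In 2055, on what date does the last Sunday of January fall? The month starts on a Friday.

January 31, 2055

January 2055 begins on a Friday, so the first Sunday is January 3 (2 days later).
January 2055 has 31 days. Adding weeks: 3, 10, 17, 24, 31 — the last one ≤ 31 is the 31st.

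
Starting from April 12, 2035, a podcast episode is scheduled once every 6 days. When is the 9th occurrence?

May 30, 2035

The 9th occurrence is 8 intervals after the first: 8 × 6 = 48 days after April 12, 2035.
April has 30 days — 18 days to the end of April leaves 30.
30 days into May → May 30, 2035.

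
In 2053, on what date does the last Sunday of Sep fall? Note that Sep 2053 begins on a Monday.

Sep 28, 2053

Sep 2053 begins on a Monday, so the first Sunday is Sep 7 (6 days later).
Sep 2053 has 30 days. Adding weeks: 7, 14, 21, 28 — the last one ≤ 30 is the 28th.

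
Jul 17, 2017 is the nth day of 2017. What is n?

Days in months before Jul: 31 + 28 + 31 + 30 + 31 + 30 = 181.
Plus 17 days into Jul → day 198.

198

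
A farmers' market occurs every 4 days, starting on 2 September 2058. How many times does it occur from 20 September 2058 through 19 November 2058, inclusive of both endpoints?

Occurrences land 4·i days after 2 September 2058 for i = 0, 1, 2, …
20 September 2058 is 18 days after the start; 18 ÷ 4 = 4 remainder 2; since the remainder is 2, round up to i = 5. First occurrence in the window: #6 on 22 September 2058 (5×4 = 20 days in).
19 November 2058 is 78 days after the start; 78 ÷ 4 = 19 remainder 2. Last occurrence in the window: #20 on 17 November 2058.
Occurrences #6 through #20: 15 in total.

15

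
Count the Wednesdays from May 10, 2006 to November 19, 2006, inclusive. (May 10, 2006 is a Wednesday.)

28

May 10, 2006 is a Wednesday; the first Wednesday on or after it is May 10, 2006.
From May 10, 2006 to November 19, 2006: 21 + 30 + 31 + 31 + 30 + 31 + 19 = 193 days (rest of May, June, July, August, September, October, November).
193 ÷ 7 = 27 full weeks with remainder 4, so 27 more Wednesdays after the first → 28.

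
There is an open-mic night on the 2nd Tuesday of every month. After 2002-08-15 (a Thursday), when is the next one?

August 2002 starts on a Thursday; its first Tuesday is the 6th, so the 2nd Tuesday is the 13th — 2002-08-13.
That is not after 2002-08-15, so look at September 2002.
September 2002 starts on a Sunday; its first Tuesday is the 3rd, so the 2nd Tuesday is the 10th — 2002-09-10.

2002-09-10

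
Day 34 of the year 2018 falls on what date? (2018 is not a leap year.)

3 February 2018

January has 31 days (34 − 31 = 3 remain).
3 into February → February 3.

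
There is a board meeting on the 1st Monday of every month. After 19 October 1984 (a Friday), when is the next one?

October 1984 starts on a Monday, so its 1st Monday is 1 October 1984.
That is not after 19 October 1984, so look at November 1984.
November 1984 starts on a Thursday, so its 1st Monday is 5 November 1984 (4 days in).

5 November 1984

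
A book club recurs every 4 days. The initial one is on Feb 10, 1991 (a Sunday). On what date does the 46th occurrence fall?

The 46th occurrence is 45 intervals after the first: 45 × 4 = 180 days after Feb 10, 1991.
Feb has 28 days — 18 days to the end of Feb leaves 162.
Mar has 31 days (131 left).
Apr has 30 days (101 left).
May has 31 days (70 left).
Jun has 30 days (40 left).
Jul has 31 days (9 left).
9 days into Aug → Aug 9, 1991.

Aug 9, 1991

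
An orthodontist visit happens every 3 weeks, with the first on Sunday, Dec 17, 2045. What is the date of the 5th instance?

The 5th occurrence is 4 intervals after the first: 4 × 21 = 84 days after Dec 17, 2045.
Dec has 31 days — 14 days to the end of Dec leaves 70.
Jan has 31 days (39 left).
Feb has 28 days (11 left).
11 days into Mar → Mar 11, 2046.

Mar 11, 2046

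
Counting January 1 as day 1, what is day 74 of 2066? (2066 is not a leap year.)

January has 31 days (74 − 31 = 43 remain).
February has 28 days (43 − 28 = 15 remain).
15 into March → March 15.

15 March 2066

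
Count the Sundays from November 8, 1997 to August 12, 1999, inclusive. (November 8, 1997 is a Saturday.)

November 8, 1997 is a Saturday; the first Sunday on or after it is November 9, 1997 (1 day later).
From November 9, 1997 to August 12, 1999: 52 + 365 + 224 = 641 days (rest of 1997, 1998, to August 12, 1999 in 1999).
641 ÷ 7 = 91 full weeks with remainder 4, so 91 more Sundays after the first → 92.

92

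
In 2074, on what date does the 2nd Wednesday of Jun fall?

Jun 13, 2074

Jun 2074 begins on a Friday, so the first Wednesday is Jun 6 (5 days later).
The 2nd Wednesday is 1 weeks later: 6 + 7 = 13.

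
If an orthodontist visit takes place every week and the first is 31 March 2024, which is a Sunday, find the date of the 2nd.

7 April 2024

The 2nd occurrence is 1 interval after the first: 1 × 7 = 7 days after 31 March 2024.
March has 31 days — 0 days to the end of March leaves 7.
7 days into April → 7 April 2024.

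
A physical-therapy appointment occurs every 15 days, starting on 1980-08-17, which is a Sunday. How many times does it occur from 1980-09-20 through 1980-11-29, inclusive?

4

Occurrences land 15·i days after 1980-08-17 for i = 0, 1, 2, …
1980-09-20 is 34 days after the start; 34 ÷ 15 = 2 remainder 4; since the remainder is 4, round up to i = 3. First occurrence in the window: #4 on 1980-10-01 (3×15 = 45 days in).
1980-11-29 is 104 days after the start; 104 ÷ 15 = 6 remainder 14. Last occurrence in the window: #7 on 1980-11-15.
Occurrences #4 through #7: 4 in total.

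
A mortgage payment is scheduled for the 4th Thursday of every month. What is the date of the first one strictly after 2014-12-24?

2014-12-25

December 2014 starts on a Monday; its first Thursday is the 4th, so the 4th Thursday is the 25th — 2014-12-25.
2014-12-25 is after 2014-12-24, so that is the next one.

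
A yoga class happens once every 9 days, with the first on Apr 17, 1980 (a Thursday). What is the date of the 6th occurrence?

The 6th occurrence is 5 intervals after the first: 5 × 9 = 45 days after Apr 17, 1980.
Apr has 30 days — 13 days to the end of Apr leaves 32.
May has 31 days (1 left).
1 day into Jun → Jun 1, 1980.

Jun 1, 1980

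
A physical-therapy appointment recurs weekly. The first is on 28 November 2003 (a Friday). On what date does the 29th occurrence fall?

The 29th occurrence is 28 intervals after the first: 28 × 7 = 196 days after 28 November 2003.
November has 30 days — 2 days to the end of November leaves 194.
December has 31 days (163 left).
January has 31 days (132 left).
February has 29 days (103 left).
March has 31 days (72 left).
April has 30 days (42 left).
May has 31 days (11 left).
11 days into June → 11 June 2004.

11 June 2004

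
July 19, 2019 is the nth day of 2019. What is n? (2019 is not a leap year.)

200

Days in months before July: 31 + 28 + 31 + 30 + 31 + 30 = 181.
Plus 19 days into July → day 200.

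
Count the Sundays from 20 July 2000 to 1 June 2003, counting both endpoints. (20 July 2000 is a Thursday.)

150

20 July 2000 is a Thursday; the first Sunday on or after it is 23 July 2000 (3 days later).
From 23 July 2000 to 1 June 2003: 161 + 365 + 365 + 152 = 1043 days (rest of 2000, 2001, 2002, to 1 June 2003 in 2003).
1043 ÷ 7 = 149 full weeks with remainder 0, so 149 more Sundays after the first → 150.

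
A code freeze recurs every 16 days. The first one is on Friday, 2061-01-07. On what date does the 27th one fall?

2062-02-27

The 27th occurrence is 26 intervals after the first: 26 × 16 = 416 days after 2061-01-07.
January has 31 days — 24 days to the end of January leaves 392.
February has 28 days (364 left).
March has 31 days (333 left).
April has 30 days (303 left).
May has 31 days (272 left).
June has 30 days (242 left).
July has 31 days (211 left).
August has 31 days (180 left).
September has 30 days (150 left).
October has 31 days (119 left).
November has 30 days (89 left).
December has 31 days (58 left).
January has 31 days (27 left).
27 days into February → 2062-02-27.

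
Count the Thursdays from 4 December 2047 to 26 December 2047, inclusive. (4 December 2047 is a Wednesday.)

4 December 2047 is a Wednesday; the first Thursday on or after it is 5 December 2047 (1 day later).
From 5 December 2047 to 26 December 2047 is 26 − 5 = 21 days.
21 ÷ 7 = 3 full weeks with remainder 0, so 3 more Thursdays after the first → 4.

4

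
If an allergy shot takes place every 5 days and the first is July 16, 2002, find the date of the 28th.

November 28, 2002

The 28th occurrence is 27 intervals after the first: 27 × 5 = 135 days after July 16, 2002.
July has 31 days — 15 days to the end of July leaves 120.
August has 31 days (89 left).
September has 30 days (59 left).
October has 31 days (28 left).
28 days into November → November 28, 2002.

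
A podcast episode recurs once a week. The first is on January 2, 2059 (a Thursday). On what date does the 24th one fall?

The 24th occurrence is 23 intervals after the first: 23 × 7 = 161 days after January 2, 2059.
January has 31 days — 29 days to the end of January leaves 132.
February has 28 days (104 left).
March has 31 days (73 left).
April has 30 days (43 left).
May has 31 days (12 left).
12 days into June → June 12, 2059.

June 12, 2059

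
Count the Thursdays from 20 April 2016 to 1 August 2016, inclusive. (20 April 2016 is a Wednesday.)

15

20 April 2016 is a Wednesday; the first Thursday on or after it is 21 April 2016 (1 day later).
From 21 April 2016 to 1 August 2016: 9 + 31 + 30 + 31 + 1 = 102 days (rest of April, May, June, July, August).
102 ÷ 7 = 14 full weeks with remainder 4, so 14 more Thursdays after the first → 15.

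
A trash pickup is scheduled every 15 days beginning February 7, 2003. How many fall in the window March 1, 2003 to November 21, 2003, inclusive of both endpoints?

Occurrences land 15·i days after February 7, 2003 for i = 0, 1, 2, …
March 1, 2003 is 22 days after the start; 22 ÷ 15 = 1 remainder 7; since the remainder is 7, round up to i = 2. First occurrence in the window: #3 on March 9, 2003 (2×15 = 30 days in).
November 21, 2003 is 287 days after the start; 287 ÷ 15 = 19 remainder 2. Last occurrence in the window: #20 on November 19, 2003.
Occurrences #3 through #20: 18 in total.

18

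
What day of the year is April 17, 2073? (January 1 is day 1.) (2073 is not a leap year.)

107

Days in months before April: 31 + 28 + 31 = 90.
Plus 17 days into April → day 107.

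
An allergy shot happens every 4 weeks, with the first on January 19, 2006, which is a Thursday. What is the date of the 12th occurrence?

The 12th occurrence is 11 intervals after the first: 11 × 28 = 308 days after January 19, 2006.
January has 31 days — 12 days to the end of January leaves 296.
February has 28 days (268 left).
March has 31 days (237 left).
April has 30 days (207 left).
May has 31 days (176 left).
June has 30 days (146 left).
July has 31 days (115 left).
August has 31 days (84 left).
September has 30 days (54 left).
October has 31 days (23 left).
23 days into November → November 23, 2006.

November 23, 2006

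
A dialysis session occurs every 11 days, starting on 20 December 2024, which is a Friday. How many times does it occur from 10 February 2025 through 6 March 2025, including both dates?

2

Occurrences land 11·i days after 20 December 2024 for i = 0, 1, 2, …
10 February 2025 is 52 days after the start; 52 ÷ 11 = 4 remainder 8; since the remainder is 8, round up to i = 5. First occurrence in the window: #6 on 13 February 2025 (5×11 = 55 days in).
6 March 2025 is 76 days after the start; 76 ÷ 11 = 6 remainder 10. Last occurrence in the window: #7 on 24 February 2025.
Occurrences #6 through #7: 2 in total.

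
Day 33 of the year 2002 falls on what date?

February 2, 2002

January has 31 days (33 − 31 = 2 remain).
2 into February → February 2.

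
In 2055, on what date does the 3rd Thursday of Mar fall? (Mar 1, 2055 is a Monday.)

Mar 18, 2055

Mar 2055 begins on a Monday, so the first Thursday is Mar 4 (3 days later).
The 3rd Thursday is 2 weeks later: 4 + 14 = 18.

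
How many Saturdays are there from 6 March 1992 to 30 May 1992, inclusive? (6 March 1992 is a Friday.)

13

6 March 1992 is a Friday; the first Saturday on or after it is 7 March 1992 (1 day later).
From 7 March 1992 to 30 May 1992: 24 + 30 + 30 = 84 days (rest of March, April, May).
84 ÷ 7 = 12 full weeks with remainder 0, so 12 more Saturdays after the first → 13.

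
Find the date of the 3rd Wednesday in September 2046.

The first Wednesday of September 2046 is September 5.
The 3rd Wednesday is 2 weeks later: 5 + 14 = 19.

19 September 2046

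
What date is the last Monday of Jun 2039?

Jun 27, 2039

Jun 2039 begins on a Wednesday, so the first Monday is Jun 6 (5 days later).
Jun 2039 has 30 days. Adding weeks: 6, 13, 20, 27 — the last one ≤ 30 is the 27th.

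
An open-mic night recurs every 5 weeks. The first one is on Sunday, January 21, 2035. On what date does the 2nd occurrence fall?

February 25, 2035

The 2nd occurrence is 1 interval after the first: 1 × 35 = 35 days after January 21, 2035.
January has 31 days — 10 days to the end of January leaves 25.
25 days into February → February 25, 2035.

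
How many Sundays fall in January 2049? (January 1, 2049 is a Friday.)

January 1, 2049 is a Friday; the first Sunday on or after it is January 3, 2049 (2 days later).
From January 3, 2049 to January 31, 2049 is 31 − 3 = 28 days.
28 ÷ 7 = 4 full weeks with remainder 0, so 4 more Sundays after the first → 5.

5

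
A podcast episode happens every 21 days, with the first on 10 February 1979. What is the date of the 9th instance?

The 9th occurrence is 8 intervals after the first: 8 × 21 = 168 days after 10 February 1979.
February has 28 days — 18 days to the end of February leaves 150.
March has 31 days (119 left).
April has 30 days (89 left).
May has 31 days (58 left).
June has 30 days (28 left).
28 days into July → 28 July 1979.

28 July 1979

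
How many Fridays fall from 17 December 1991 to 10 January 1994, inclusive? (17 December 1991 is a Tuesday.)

17 December 1991 is a Tuesday; the first Friday on or after it is 20 December 1991 (3 days later).
From 20 December 1991 to 10 January 1994: 11 + 366 + 365 + 10 = 752 days (rest of 1991, 1992, 1993, to 10 January 1994 in 1994).
752 ÷ 7 = 107 full weeks with remainder 3, so 107 more Fridays after the first → 108.

108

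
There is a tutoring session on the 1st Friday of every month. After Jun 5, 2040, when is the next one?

Jun 2040 starts on a Friday, so its 1st Friday is Jun 1, 2040.
That is not after Jun 5, 2040, so look at Jul 2040.
Jul 2040 starts on a Sunday, so its 1st Friday is Jul 6, 2040 (5 days in).

Jul 6, 2040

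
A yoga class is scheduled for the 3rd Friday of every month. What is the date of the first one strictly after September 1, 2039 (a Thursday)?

September 16, 2039

September 2039 starts on a Thursday; its first Friday is the 2nd, so the 3rd Friday is the 16th — September 16, 2039.
September 16, 2039 is after September 1, 2039, so that is the next one.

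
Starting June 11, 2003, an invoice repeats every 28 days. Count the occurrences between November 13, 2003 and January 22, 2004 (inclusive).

Occurrences land 28·i days after June 11, 2003 for i = 0, 1, 2, …
November 13, 2003 is 155 days after the start; 155 ÷ 28 = 5 remainder 15; since the remainder is 15, round up to i = 6. First occurrence in the window: #7 on November 26, 2003 (6×28 = 168 days in).
January 22, 2004 is 225 days after the start; 225 ÷ 28 = 8 remainder 1. Last occurrence in the window: #9 on January 21, 2004.
Occurrences #7 through #9: 3 in total.

3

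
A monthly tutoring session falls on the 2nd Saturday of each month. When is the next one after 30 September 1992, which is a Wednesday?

September 1992 starts on a Tuesday; its first Saturday is the 5th, so the 2nd Saturday is the 12th — 12 September 1992.
That is not after 30 September 1992, so look at October 1992.
October 1992 starts on a Thursday; its first Saturday is the 3rd, so the 2nd Saturday is the 10th — 10 October 1992.

10 October 1992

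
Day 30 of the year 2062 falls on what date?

30 into Jan → Jan 30.

Jan 30, 2062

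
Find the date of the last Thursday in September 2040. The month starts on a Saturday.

September 27, 2040

September 2040 begins on a Saturday, so the first Thursday is September 6 (5 days later).
September 2040 has 30 days. Adding weeks: 6, 13, 20, 27 — the last one ≤ 30 is the 27th.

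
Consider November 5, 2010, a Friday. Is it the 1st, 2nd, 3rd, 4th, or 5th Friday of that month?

Day 5 falls in week ⌈5/7⌉ of the month.
Days 1–7 hold the 1st Friday, 8–14 the 2nd, 15–21 the 3rd, 22–28 the 4th, 29–31 the 5th.
5 is in the range for the 1st.

1st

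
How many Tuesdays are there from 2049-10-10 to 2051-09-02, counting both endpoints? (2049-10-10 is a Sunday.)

2049-10-10 is a Sunday; the first Tuesday on or after it is 2049-10-12 (2 days later).
From 2049-10-12 to 2051-09-02: 80 + 365 + 245 = 690 days (rest of 2049, 2050, to 2051-09-02 in 2051).
690 ÷ 7 = 98 full weeks with remainder 4, so 98 more Tuesdays after the first → 99.

99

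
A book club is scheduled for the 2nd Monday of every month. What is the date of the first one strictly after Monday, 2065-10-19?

October 2065 starts on a Thursday; its first Monday is the 5th, so the 2nd Monday is the 12th — 2065-10-12.
That is not after 2065-10-19, so look at November 2065.
November 2065 starts on a Sunday; its first Monday is the 2nd, so the 2nd Monday is the 9th — 2065-11-09.

2065-11-09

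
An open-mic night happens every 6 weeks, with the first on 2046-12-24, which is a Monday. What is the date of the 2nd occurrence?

2047-02-04

The 2nd occurrence is 1 interval after the first: 1 × 42 = 42 days after 2046-12-24.
December has 31 days — 7 days to the end of December leaves 35.
January has 31 days (4 left).
4 days into February → 2047-02-04.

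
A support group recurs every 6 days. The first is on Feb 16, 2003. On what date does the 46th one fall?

Nov 13, 2003

The 46th occurrence is 45 intervals after the first: 45 × 6 = 270 days after Feb 16, 2003.
Feb has 28 days — 12 days to the end of Feb leaves 258.
Mar has 31 days (227 left).
Apr has 30 days (197 left).
May has 31 days (166 left).
Jun has 30 days (136 left).
Jul has 31 days (105 left).
Aug has 31 days (74 left).
Sep has 30 days (44 left).
Oct has 31 days (13 left).
13 days into Nov → Nov 13, 2003.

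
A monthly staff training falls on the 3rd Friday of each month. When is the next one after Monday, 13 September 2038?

September 2038 starts on a Wednesday; its first Friday is the 3rd, so the 3rd Friday is the 17th — 17 September 2038.
17 September 2038 is after 13 September 2038, so that is the next one.

17 September 2038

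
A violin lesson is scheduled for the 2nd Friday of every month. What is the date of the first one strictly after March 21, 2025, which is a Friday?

April 11, 2025

March 2025 starts on a Saturday; its first Friday is the 7th, so the 2nd Friday is the 14th — March 14, 2025.
That is not after March 21, 2025, so look at April 2025.
April 2025 starts on a Tuesday; its first Friday is the 4th, so the 2nd Friday is the 11th — April 11, 2025.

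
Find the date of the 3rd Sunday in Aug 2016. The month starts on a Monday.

Aug 21, 2016

Aug 2016 begins on a Monday, so the first Sunday is Aug 7 (6 days later).
The 3rd Sunday is 2 weeks later: 7 + 14 = 21.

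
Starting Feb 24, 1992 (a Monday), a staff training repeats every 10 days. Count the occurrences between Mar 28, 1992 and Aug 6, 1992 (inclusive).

Occurrences land 10·i days after Feb 24, 1992 for i = 0, 1, 2, …
Mar 28, 1992 is 33 days after the start; 33 ÷ 10 = 3 remainder 3; since the remainder is 3, round up to i = 4. First occurrence in the window: #5 on Apr 4, 1992 (4×10 = 40 days in).
Aug 6, 1992 is 164 days after the start; 164 ÷ 10 = 16 remainder 4. Last occurrence in the window: #17 on Aug 2, 1992.
Occurrences #5 through #17: 13 in total.

13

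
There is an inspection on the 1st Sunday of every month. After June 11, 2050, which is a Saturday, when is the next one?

July 3, 2050

June 2050 starts on a Wednesday, so its 1st Sunday is June 5, 2050 (4 days in).
That is not after June 11, 2050, so look at July 2050.
July 2050 starts on a Friday, so its 1st Sunday is July 3, 2050 (2 days in).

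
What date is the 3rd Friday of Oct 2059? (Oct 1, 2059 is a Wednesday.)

Oct 2059 begins on a Wednesday, so the first Friday is Oct 3 (2 days later).
The 3rd Friday is 2 weeks later: 3 + 14 = 17.

Oct 17, 2059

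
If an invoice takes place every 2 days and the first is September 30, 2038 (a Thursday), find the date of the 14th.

The 14th occurrence is 13 intervals after the first: 13 × 2 = 26 days after September 30, 2038.
September has 30 days — 0 days to the end of September leaves 26.
26 days into October → October 26, 2038.

October 26, 2038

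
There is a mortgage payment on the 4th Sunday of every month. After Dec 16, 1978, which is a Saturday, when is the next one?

Dec 24, 1978

Dec 1978 starts on a Friday; its first Sunday is the 3rd, so the 4th Sunday is the 24th — Dec 24, 1978.
Dec 24, 1978 is after Dec 16, 1978, so that is the next one.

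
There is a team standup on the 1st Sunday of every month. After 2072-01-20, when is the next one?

2072-02-07

January 2072 starts on a Friday, so its 1st Sunday is 2072-01-03 (2 days in).
That is not after 2072-01-20, so look at February 2072.
February 2072 starts on a Monday, so its 1st Sunday is 2072-02-07 (6 days in).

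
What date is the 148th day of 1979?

May 28, 1979

January has 31 days (148 − 31 = 117 remain).
February has 28 days (117 − 28 = 89 remain).
March has 31 days (89 − 31 = 58 remain).
April has 30 days (58 − 30 = 28 remain).
28 into May → May 28.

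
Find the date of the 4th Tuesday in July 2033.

The first Tuesday of July 2033 is July 5.
The 4th Tuesday is 3 weeks later: 5 + 21 = 26.

26 July 2033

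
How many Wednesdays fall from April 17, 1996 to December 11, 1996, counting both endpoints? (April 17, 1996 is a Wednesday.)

April 17, 1996 is a Wednesday; the first Wednesday on or after it is April 17, 1996.
From April 17, 1996 to December 11, 1996: 13 + 31 + 30 + 31 + 31 + 30 + 31 + 30 + 11 = 238 days (rest of April, May, June, July, August, September, October, November, December).
238 ÷ 7 = 34 full weeks with remainder 0, so 34 more Wednesdays after the first → 35.

35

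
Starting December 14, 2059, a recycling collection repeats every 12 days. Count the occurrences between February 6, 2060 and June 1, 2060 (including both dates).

Occurrences land 12·i days after December 14, 2059 for i = 0, 1, 2, …
February 6, 2060 is 54 days after the start; 54 ÷ 12 = 4 remainder 6; since the remainder is 6, round up to i = 5. First occurrence in the window: #6 on February 12, 2060 (5×12 = 60 days in).
June 1, 2060 is 170 days after the start; 170 ÷ 12 = 14 remainder 2. Last occurrence in the window: #15 on May 30, 2060.
Occurrences #6 through #15: 10 in total.

10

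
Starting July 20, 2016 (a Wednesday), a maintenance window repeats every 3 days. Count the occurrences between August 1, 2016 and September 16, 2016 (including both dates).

Occurrences land 3·i days after July 20, 2016 for i = 0, 1, 2, …
August 1, 2016 is 12 days after the start; 12 ÷ 3 = 4 remainder 0. First occurrence in the window: #5 on August 1, 2016 (4×3 = 12 days in).
September 16, 2016 is 58 days after the start; 58 ÷ 3 = 19 remainder 1. Last occurrence in the window: #20 on September 15, 2016.
Occurrences #5 through #20: 16 in total.

16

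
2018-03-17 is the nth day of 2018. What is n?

Days in months before March: 31 + 28 = 59.
Plus 17 days into March → day 76.

76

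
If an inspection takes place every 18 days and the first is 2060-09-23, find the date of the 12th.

The 12th occurrence is 11 intervals after the first: 11 × 18 = 198 days after 2060-09-23.
September has 30 days — 7 days to the end of September leaves 191.
October has 31 days (160 left).
November has 30 days (130 left).
December has 31 days (99 left).
January has 31 days (68 left).
February has 28 days (40 left).
March has 31 days (9 left).
9 days into April → 2061-04-09.

2061-04-09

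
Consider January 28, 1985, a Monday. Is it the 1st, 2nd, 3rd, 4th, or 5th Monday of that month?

4th

Day 28 falls in week ⌈28/7⌉ of the month.
Days 1–7 hold the 1st Monday, 8–14 the 2nd, 15–21 the 3rd, 22–28 the 4th, 29–31 the 5th.
28 is in the range for the 4th.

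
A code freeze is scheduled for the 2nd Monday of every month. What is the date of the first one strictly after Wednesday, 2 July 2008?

14 July 2008

July 2008 starts on a Tuesday; its first Monday is the 7th, so the 2nd Monday is the 14th — 14 July 2008.
14 July 2008 is after 2 July 2008, so that is the next one.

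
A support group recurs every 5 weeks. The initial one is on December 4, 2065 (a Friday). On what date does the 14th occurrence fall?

March 4, 2067

The 14th occurrence is 13 intervals after the first: 13 × 35 = 455 days after December 4, 2065.
December has 31 days — 27 days to the end of December leaves 428.
2066 has 365 days (63 left).
January has 31 days (32 left).
February has 28 days (4 left).
4 days into March → March 4, 2067.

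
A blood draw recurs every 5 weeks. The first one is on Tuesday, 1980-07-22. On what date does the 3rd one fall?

1980-09-30

The 3rd occurrence is 2 intervals after the first: 2 × 35 = 70 days after 1980-07-22.
July has 31 days — 9 days to the end of July leaves 61.
August has 31 days (30 left).
30 days into September → 1980-09-30.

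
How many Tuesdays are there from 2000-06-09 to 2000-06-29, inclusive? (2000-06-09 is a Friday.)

3

2000-06-09 is a Friday; the first Tuesday on or after it is 2000-06-13 (4 days later).
From 2000-06-13 to 2000-06-29 is 29 − 13 = 16 days.
16 ÷ 7 = 2 full weeks with remainder 2, so 2 more Tuesdays after the first → 3.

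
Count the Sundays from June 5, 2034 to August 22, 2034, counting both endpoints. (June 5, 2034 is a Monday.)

11

June 5, 2034 is a Monday; the first Sunday on or after it is June 11, 2034 (6 days later).
From June 11, 2034 to August 22, 2034: 19 + 31 + 22 = 72 days (rest of June, July, August).
72 ÷ 7 = 10 full weeks with remainder 2, so 10 more Sundays after the first → 11.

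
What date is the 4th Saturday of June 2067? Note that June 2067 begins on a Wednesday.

June 25, 2067

June 2067 begins on a Wednesday, so the first Saturday is June 4 (3 days later).
The 4th Saturday is 3 weeks later: 4 + 21 = 25.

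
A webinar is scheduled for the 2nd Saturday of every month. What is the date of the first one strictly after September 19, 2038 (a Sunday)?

October 9, 2038

September 2038 starts on a Wednesday; its first Saturday is the 4th, so the 2nd Saturday is the 11th — September 11, 2038.
That is not after September 19, 2038, so look at October 2038.
October 2038 starts on a Friday; its first Saturday is the 2nd, so the 2nd Saturday is the 9th — October 9, 2038.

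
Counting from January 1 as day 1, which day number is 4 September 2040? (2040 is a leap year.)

248

Days in months before September: 31 + 29 + 31 + 30 + 31 + 30 + 31 + 31 = 244.
Plus 4 days into September → day 248.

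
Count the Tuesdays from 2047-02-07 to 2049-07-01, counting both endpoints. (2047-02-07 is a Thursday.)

2047-02-07 is a Thursday; the first Tuesday on or after it is 2047-02-12 (5 days later).
From 2047-02-12 to 2049-07-01: 322 + 366 + 182 = 870 days (rest of 2047, 2048, to 2049-07-01 in 2049).
870 ÷ 7 = 124 full weeks with remainder 2, so 124 more Tuesdays after the first → 125.

125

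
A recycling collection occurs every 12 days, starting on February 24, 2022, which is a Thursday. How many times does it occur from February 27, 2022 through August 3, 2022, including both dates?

13

Occurrences land 12·i days after February 24, 2022 for i = 0, 1, 2, …
February 27, 2022 is 3 days after the start; 3 ÷ 12 = 0 remainder 3; since the remainder is 3, round up to i = 1. First occurrence in the window: #2 on March 8, 2022 (1×12 = 12 days in).
August 3, 2022 is 160 days after the start; 160 ÷ 12 = 13 remainder 4. Last occurrence in the window: #14 on July 30, 2022.
Occurrences #2 through #14: 13 in total.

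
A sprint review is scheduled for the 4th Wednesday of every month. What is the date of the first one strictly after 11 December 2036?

December 2036 starts on a Monday; its first Wednesday is the 3rd, so the 4th Wednesday is the 24th — 24 December 2036.
24 December 2036 is after 11 December 2036, so that is the next one.

24 December 2036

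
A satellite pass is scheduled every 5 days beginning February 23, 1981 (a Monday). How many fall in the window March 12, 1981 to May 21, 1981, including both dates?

14

Occurrences land 5·i days after February 23, 1981 for i = 0, 1, 2, …
March 12, 1981 is 17 days after the start; 17 ÷ 5 = 3 remainder 2; since the remainder is 2, round up to i = 4. First occurrence in the window: #5 on March 15, 1981 (4×5 = 20 days in).
May 21, 1981 is 87 days after the start; 87 ÷ 5 = 17 remainder 2. Last occurrence in the window: #18 on May 19, 1981.
Occurrences #5 through #18: 14 in total.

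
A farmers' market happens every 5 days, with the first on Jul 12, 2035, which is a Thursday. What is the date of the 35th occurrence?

The 35th occurrence is 34 intervals after the first: 34 × 5 = 170 days after Jul 12, 2035.
Jul has 31 days — 19 days to the end of Jul leaves 151.
Aug has 31 days (120 left).
Sep has 30 days (90 left).
Oct has 31 days (59 left).
Nov has 30 days (29 left).
29 days into Dec → Dec 29, 2035.

Dec 29, 2035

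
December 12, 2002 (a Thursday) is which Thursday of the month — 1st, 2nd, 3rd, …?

Day 12 falls in week ⌈12/7⌉ of the month.
Days 1–7 hold the 1st Thursday, 8–14 the 2nd, 15–21 the 3rd, 22–28 the 4th, 29–31 the 5th.
12 is in the range for the 2nd.

2nd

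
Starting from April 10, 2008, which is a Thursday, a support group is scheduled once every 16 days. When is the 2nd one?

The 2nd occurrence is 1 interval after the first: 1 × 16 = 16 days after April 10, 2008.
16 days later is April 26, 2008.

April 26, 2008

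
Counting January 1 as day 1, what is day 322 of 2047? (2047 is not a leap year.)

18 November 2047

January has 31 days (322 − 31 = 291 remain).
February has 28 days (291 − 28 = 263 remain).
March has 31 days (263 − 31 = 232 remain).
April has 30 days (232 − 30 = 202 remain).
May has 31 days (202 − 31 = 171 remain).
June has 30 days (171 − 30 = 141 remain).
July has 31 days (141 − 31 = 110 remain).
August has 31 days (110 − 31 = 79 remain).
September has 30 days (79 − 30 = 49 remain).
October has 31 days (49 − 31 = 18 remain).
18 into November → November 18.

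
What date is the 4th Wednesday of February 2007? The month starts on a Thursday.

February 28, 2007

February 2007 begins on a Thursday, so the first Wednesday is February 7 (6 days later).
The 4th Wednesday is 3 weeks later: 7 + 21 = 28.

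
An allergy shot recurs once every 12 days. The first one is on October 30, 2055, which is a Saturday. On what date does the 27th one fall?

September 6, 2056

The 27th occurrence is 26 intervals after the first: 26 × 12 = 312 days after October 30, 2055.
October has 31 days — 1 day to the end of October leaves 311.
November has 30 days (281 left).
December has 31 days (250 left).
January has 31 days (219 left).
February has 29 days (190 left).
March has 31 days (159 left).
April has 30 days (129 left).
May has 31 days (98 left).
June has 30 days (68 left).
July has 31 days (37 left).
August has 31 days (6 left).
6 days into September → September 6, 2056.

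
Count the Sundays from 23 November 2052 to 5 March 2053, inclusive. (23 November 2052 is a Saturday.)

15

23 November 2052 is a Saturday; the first Sunday on or after it is 24 November 2052 (1 day later).
From 24 November 2052 to 5 March 2053: 6 + 31 + 31 + 28 + 5 = 101 days (rest of November, December, January, February, March).
101 ÷ 7 = 14 full weeks with remainder 3, so 14 more Sundays after the first → 15.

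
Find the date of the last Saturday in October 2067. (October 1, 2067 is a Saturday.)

October 2067 begins on a Saturday, so the first Saturday is October 1.
October 2067 has 31 days. Adding weeks: 1, 8, 15, 22, 29 — the last one ≤ 31 is the 29th.

29 October 2067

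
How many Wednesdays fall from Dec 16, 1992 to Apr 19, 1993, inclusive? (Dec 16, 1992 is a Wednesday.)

18

Dec 16, 1992 is a Wednesday; the first Wednesday on or after it is Dec 16, 1992.
From Dec 16, 1992 to Apr 19, 1993: 15 + 31 + 28 + 31 + 19 = 124 days (rest of Dec, Jan, Feb, Mar, Apr).
124 ÷ 7 = 17 full weeks with remainder 5, so 17 more Wednesdays after the first → 18.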